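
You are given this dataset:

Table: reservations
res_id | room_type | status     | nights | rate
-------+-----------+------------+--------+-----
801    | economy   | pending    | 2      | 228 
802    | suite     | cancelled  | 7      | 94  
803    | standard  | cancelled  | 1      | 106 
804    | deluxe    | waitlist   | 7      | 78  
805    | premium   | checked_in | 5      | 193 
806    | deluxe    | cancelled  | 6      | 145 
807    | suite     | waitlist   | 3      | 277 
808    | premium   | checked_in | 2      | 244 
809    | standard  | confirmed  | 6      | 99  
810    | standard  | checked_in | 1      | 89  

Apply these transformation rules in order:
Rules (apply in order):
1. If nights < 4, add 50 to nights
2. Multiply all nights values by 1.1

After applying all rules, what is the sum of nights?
319.0

Step 1: Apply Rule 1 - Add 50 to records with nights < 4
  - 5 records affected: 9 + (5 × 50) = 259
  - Unaffected records: 31
  - Sum after Rule 1: 290
Step 2: Apply Rule 2 - Multiply all by 1.1
  - 290 × 1.1 = 319.0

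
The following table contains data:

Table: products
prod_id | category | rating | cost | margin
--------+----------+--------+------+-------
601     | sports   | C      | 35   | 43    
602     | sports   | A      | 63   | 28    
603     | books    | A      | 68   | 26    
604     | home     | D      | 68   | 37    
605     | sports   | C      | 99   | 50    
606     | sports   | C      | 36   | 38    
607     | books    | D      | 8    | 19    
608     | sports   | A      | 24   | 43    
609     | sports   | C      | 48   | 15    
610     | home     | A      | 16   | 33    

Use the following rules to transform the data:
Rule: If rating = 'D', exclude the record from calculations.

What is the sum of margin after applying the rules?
276

Step 1: Identify records where rating = 'D'
Step 2: The excluded records sum to 56
Step 3: Original total margin = 332
Step 4: Remaining total = 332 - 56 = 276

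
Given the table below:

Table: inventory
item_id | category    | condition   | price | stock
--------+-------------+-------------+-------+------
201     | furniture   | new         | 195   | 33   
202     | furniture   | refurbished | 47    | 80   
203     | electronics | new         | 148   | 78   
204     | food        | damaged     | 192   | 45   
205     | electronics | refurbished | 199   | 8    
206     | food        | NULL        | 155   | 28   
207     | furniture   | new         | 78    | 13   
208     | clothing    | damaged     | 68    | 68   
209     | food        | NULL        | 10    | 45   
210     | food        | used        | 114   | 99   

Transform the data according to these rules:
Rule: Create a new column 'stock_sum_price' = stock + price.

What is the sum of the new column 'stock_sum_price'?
1703

Step 1: For each record, compute stock + price
Example calculations:
  33 + 195 = 228
  80 + 47 = 127
  78 + 148 = 226
  ...
Step 2: Sum all derived values
Step 3: Total = 1703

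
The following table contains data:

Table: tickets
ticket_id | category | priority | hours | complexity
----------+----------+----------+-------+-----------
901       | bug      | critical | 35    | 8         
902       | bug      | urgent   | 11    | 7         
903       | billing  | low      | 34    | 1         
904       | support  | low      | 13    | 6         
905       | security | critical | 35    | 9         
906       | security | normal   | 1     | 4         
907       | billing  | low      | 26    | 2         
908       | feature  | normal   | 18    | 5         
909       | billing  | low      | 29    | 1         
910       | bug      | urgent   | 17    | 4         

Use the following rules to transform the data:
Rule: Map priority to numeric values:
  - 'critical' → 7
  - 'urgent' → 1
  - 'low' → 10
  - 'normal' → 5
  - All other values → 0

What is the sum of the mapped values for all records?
66

Step 1: Apply mapping to each record
Step 2: Count by status:
  'critical': 2 records × 7 = 14
  'urgent': 2 records × 1 = 2
  'low': 4 records × 10 = 40
  'normal': 2 records × 5 = 10
Step 3: Sum all mapped values = 66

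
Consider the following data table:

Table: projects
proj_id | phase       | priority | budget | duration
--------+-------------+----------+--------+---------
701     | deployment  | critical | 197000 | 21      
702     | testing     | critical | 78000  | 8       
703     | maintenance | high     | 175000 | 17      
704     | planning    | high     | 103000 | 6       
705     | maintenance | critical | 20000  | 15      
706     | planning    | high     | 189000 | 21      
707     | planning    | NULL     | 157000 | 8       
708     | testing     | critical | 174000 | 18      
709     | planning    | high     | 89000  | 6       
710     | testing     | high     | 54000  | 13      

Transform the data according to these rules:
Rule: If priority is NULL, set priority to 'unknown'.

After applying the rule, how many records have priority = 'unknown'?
1

Step 1: Count records where priority IS NULL
Step 2: Found 1 records with NULL priority
Step 3: These records will have priority set to 'unknown'
Step 4: Records already having priority = 'unknown': 0
Step 5: Answer: 1 + 0 = 1 records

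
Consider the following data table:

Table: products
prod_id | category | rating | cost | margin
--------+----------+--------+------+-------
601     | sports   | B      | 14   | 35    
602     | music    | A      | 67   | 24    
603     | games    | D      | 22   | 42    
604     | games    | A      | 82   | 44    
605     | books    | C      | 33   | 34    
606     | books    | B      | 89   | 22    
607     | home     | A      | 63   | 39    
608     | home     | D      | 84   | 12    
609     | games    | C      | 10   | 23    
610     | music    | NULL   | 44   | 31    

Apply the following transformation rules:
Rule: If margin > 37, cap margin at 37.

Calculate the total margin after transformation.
292

Step 1: 3 records have margin > 37
Step 2: These records originally summed to 125
Step 3: After capping: 3 × 37 = 111
Step 4: Unaffected records sum: 181
Step 5: Final sum = 111 + 181 = 292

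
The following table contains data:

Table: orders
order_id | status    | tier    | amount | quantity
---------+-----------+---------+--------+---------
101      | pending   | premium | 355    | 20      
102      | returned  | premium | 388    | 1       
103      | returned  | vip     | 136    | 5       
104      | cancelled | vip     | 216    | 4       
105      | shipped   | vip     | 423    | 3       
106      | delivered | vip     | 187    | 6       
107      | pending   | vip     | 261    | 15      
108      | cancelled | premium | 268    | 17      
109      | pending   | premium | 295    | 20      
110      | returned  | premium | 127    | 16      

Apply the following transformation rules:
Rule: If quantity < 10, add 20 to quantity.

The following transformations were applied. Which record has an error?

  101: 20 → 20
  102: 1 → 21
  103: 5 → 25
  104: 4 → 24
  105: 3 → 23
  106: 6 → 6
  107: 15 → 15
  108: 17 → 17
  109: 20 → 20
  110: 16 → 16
Record 106 has an error. The correct transformed value should be 26, not 6.

Step 1: Check each record against the rule
Step 2: Record 106 has quantity = 6
Step 3: Since 6 < 10, the bonus should have been applied
Step 4: Correct value = 26, but claimed value = 6
Conclusion: Record 106 has the error.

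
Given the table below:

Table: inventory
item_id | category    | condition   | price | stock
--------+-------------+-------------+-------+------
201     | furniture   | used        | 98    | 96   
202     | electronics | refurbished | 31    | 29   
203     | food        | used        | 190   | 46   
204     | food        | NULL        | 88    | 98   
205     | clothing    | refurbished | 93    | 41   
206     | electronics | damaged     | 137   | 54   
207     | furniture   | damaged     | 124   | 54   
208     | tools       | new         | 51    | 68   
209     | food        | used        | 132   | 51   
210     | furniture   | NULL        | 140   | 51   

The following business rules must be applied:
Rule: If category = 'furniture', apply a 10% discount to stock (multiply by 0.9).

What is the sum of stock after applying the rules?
567.9

Step 1: Records with category = 'furniture' have total stock = 201
Step 2: Apply multiplier: 201 × 0.9 = 180.9
Step 3: Other records total: 387
Step 4: Final sum = 180.9 + 387 = 567.9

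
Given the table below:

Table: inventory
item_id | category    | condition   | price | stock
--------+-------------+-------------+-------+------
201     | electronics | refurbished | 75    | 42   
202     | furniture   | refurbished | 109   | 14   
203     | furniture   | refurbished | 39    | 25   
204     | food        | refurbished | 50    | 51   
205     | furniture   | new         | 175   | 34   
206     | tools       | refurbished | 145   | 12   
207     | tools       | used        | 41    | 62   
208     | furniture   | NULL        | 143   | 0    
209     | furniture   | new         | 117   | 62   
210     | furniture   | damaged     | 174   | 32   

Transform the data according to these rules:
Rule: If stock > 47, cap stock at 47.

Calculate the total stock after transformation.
300

Step 1: 3 records have stock > 47
Step 2: These records originally summed to 175
Step 3: After capping: 3 × 47 = 141
Step 4: Unaffected records sum: 159
Step 5: Final sum = 141 + 159 = 300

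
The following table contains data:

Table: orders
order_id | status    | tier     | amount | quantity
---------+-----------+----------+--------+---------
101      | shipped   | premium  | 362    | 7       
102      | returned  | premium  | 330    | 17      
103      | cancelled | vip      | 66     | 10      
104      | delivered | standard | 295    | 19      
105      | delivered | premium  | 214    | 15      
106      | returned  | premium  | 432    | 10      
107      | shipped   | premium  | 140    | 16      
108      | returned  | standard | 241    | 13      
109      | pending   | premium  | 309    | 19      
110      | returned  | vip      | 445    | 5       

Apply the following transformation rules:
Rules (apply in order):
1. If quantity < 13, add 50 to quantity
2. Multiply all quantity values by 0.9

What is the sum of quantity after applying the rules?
297.9

Step 1: Apply Rule 1 - Add 50 to records with quantity < 13
  - 4 records affected: 32 + (4 × 50) = 232
  - Unaffected records: 99
  - Sum after Rule 1: 331
Step 2: Apply Rule 2 - Multiply all by 0.9
  - 331 × 0.9 = 297.9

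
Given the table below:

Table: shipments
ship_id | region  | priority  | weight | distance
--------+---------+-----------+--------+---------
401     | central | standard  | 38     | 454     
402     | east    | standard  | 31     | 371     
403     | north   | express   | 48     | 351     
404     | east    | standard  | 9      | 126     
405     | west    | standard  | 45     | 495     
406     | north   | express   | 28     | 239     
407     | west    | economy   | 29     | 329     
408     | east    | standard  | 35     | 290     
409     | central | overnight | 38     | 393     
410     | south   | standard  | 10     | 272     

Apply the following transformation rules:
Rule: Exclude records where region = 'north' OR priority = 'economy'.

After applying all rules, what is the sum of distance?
2401

Step 1: Find records where region = 'north' OR priority = 'economy'
Step 2: 3 records match, summing to 919
Step 3: Original sum: 3320
Step 4: Remaining sum = 3320 - 919 = 2401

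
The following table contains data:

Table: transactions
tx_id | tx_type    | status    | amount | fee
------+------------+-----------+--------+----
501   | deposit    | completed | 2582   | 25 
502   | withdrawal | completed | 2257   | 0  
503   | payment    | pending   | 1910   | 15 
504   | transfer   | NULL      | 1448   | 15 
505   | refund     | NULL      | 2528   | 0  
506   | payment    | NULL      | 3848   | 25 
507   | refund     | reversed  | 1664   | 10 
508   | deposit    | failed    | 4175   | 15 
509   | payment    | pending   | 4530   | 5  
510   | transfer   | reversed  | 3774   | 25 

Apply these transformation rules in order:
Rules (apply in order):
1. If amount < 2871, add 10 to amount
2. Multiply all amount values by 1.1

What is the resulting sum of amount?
31653.6

Step 1: Apply Rule 1 - Add 10 to records with amount < 2871
  - 6 records affected: 12389 + (6 × 10) = 12449
  - Unaffected records: 16327
  - Sum after Rule 1: 28776
Step 2: Apply Rule 2 - Multiply all by 1.1
  - 28776 × 1.1 = 31653.6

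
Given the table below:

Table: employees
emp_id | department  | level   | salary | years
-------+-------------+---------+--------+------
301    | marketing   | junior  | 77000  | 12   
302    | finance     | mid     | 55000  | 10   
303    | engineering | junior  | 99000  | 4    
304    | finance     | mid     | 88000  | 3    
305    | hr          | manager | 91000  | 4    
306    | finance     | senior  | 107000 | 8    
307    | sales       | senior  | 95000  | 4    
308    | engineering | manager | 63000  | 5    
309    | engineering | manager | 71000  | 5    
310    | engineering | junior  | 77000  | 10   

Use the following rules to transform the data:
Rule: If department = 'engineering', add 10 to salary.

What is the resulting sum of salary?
823040

Step 1: Count records where department = 'engineering': 4
Step 2: Total bonus added: 4 × 10 = 40
Step 3: Original sum of salary: 823000
Step 4: Final sum = 823000 + 40 = 823040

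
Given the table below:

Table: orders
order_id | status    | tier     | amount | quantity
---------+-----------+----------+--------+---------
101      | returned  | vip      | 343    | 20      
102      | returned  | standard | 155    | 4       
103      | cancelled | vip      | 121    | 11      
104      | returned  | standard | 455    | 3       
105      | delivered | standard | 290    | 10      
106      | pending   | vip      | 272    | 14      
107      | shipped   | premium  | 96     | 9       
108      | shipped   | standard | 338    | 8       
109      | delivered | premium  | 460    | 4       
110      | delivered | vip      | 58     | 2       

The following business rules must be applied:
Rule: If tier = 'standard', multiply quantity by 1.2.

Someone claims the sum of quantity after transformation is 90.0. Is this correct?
Yes, the result is correct.

Step 1: Calculate the correct sum after transformation
Step 2: Apply multiplier 1.2 to records where tier = 'standard'
Step 3: Correct result = 90.0
Step 4: Claimed result = 90.0
Step 5: 90.0 = 90.0 ✓
Conclusion: The claimed result is correct.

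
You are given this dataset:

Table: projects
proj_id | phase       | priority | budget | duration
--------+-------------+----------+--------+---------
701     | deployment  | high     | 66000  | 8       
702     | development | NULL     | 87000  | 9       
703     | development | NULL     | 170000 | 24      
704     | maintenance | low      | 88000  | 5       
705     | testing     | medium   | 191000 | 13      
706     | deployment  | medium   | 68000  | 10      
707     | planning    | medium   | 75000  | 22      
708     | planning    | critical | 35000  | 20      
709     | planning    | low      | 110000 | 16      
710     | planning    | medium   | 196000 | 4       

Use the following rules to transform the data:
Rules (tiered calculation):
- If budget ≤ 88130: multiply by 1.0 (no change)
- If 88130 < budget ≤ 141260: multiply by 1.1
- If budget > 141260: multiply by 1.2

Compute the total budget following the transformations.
1208400.0

Step 1: Tier 1 (budget ≤ 88130): 6 records, sum = 419000 × 1.0 = 419000.0
Step 2: Tier 2 (88130 < budget ≤ 141260): 1 records, sum = 110000 × 1.1 = 121000.0
Step 3: Tier 3 (budget > 141260): 3 records, sum = 557000 × 1.2 = 668400.0
Step 4: Final sum = 419000.0 + 121000.0 + 668400.0 = 1208400.0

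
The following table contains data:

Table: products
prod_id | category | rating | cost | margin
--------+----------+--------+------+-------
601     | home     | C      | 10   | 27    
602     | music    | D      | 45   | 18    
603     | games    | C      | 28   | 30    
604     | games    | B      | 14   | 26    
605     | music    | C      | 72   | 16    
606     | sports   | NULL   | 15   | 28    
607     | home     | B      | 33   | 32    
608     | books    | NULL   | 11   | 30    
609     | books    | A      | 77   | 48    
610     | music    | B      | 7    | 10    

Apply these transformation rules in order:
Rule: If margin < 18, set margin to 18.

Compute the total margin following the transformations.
275

Step 1: 2 records have margin < 18
Step 2: These records originally summed to 26
Step 3: After setting to minimum: 2 × 18 = 36
Step 4: Unaffected records sum: 239
Step 5: Final sum = 36 + 239 = 275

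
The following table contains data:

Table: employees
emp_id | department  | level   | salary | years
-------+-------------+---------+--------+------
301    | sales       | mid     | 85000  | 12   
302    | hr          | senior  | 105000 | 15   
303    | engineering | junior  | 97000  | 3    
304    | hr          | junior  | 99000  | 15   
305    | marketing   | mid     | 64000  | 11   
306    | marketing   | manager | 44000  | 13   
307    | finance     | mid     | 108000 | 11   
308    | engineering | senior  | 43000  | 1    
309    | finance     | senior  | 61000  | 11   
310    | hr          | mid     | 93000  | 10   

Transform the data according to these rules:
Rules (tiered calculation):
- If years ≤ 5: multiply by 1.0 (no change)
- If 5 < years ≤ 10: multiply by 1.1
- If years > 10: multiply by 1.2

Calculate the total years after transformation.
120.6

Step 1: Tier 1 (years ≤ 5): 2 records, sum = 4 × 1.0 = 4.0
Step 2: Tier 2 (5 < years ≤ 10): 1 records, sum = 10 × 1.1 = 11.0
Step 3: Tier 3 (years > 10): 7 records, sum = 88 × 1.2 = 105.6
Step 4: Final sum = 4.0 + 11.0 + 105.6 = 120.6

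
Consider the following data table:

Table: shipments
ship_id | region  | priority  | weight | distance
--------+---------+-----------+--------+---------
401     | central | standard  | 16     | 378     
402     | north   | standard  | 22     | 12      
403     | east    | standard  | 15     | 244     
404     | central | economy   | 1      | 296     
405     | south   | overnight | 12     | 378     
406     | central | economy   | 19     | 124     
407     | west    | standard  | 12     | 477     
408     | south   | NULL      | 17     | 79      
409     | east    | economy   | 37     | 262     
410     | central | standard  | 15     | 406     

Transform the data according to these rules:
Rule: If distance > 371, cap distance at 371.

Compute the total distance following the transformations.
2501

Step 1: 4 records have distance > 371
Step 2: These records originally summed to 1639
Step 3: After capping: 4 × 371 = 1484
Step 4: Unaffected records sum: 1017
Step 5: Final sum = 1484 + 1017 = 2501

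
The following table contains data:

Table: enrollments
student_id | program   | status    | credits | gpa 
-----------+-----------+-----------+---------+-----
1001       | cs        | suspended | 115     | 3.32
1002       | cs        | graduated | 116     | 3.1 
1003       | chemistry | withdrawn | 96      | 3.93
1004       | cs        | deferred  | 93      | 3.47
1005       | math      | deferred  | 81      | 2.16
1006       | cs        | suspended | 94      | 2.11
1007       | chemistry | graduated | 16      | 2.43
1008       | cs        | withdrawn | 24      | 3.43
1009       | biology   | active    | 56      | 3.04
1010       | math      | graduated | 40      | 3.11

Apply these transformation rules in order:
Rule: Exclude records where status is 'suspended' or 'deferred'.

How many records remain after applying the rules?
6

Step 1: Count records to exclude
  - 2 (suspended) + 2 (deferred) = 4 records
Step 2: Total records: 10
Step 3: Remaining = 10 - 4 = 6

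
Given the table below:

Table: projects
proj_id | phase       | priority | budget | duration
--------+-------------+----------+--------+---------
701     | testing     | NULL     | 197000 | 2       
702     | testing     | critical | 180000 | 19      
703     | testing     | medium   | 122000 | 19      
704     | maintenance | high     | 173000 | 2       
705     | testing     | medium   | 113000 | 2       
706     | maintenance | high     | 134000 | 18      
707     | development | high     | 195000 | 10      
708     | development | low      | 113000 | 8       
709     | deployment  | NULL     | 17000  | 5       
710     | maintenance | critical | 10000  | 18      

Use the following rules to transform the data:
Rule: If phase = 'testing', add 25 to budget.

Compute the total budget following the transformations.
1254100

Step 1: Count records where phase = 'testing': 4
Step 2: Total bonus added: 4 × 25 = 100
Step 3: Original sum of budget: 1254000
Step 4: Final sum = 1254000 + 100 = 1254100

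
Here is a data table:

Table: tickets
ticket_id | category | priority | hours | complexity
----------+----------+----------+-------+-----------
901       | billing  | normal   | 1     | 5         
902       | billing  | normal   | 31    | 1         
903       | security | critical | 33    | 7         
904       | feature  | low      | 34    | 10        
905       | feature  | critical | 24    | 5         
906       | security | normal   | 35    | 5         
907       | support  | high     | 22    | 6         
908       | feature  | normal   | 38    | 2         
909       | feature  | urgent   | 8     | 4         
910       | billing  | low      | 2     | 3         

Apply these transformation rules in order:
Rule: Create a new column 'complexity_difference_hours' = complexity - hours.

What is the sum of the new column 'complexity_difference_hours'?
-180

Step 1: For each record, compute complexity - hours
Example calculations:
  5 - 1 = 4
  1 - 31 = -30
  7 - 33 = -26
  ...
Step 2: Sum all derived values
Step 3: Total = -180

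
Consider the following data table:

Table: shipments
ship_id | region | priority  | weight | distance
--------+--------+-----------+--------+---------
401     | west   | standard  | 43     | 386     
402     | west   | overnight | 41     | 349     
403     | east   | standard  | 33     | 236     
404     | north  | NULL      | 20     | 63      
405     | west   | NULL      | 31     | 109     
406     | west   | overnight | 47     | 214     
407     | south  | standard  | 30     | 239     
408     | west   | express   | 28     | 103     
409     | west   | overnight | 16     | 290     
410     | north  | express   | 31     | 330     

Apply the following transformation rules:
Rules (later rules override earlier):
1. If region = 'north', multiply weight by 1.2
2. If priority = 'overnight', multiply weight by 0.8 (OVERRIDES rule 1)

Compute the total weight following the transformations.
309.4

Step 1: Rule 2 takes priority for records with priority = 'overnight'
  - 3 records: 104 × 0.8 = 83.2
Step 2: Rule 1 applies to remaining records with region = 'north'
  - 2 records: 51 × 1.2 = 61.2
Step 3: Other records unchanged: 165
Step 4: Final sum = 83.2 + 61.2 + 165 = 309.4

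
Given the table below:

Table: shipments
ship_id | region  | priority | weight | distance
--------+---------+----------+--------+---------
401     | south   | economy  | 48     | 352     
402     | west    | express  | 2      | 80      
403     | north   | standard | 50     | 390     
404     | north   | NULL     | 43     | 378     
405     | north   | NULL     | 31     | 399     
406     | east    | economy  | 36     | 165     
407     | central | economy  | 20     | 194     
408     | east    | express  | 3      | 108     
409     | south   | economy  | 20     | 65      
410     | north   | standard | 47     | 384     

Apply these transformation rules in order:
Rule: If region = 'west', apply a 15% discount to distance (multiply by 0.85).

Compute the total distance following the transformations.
2503.0

Step 1: Records with region = 'west' have total distance = 80
Step 2: Apply multiplier: 80 × 0.85 = 68.0
Step 3: Other records total: 2435
Step 4: Final sum = 68.0 + 2435 = 2503.0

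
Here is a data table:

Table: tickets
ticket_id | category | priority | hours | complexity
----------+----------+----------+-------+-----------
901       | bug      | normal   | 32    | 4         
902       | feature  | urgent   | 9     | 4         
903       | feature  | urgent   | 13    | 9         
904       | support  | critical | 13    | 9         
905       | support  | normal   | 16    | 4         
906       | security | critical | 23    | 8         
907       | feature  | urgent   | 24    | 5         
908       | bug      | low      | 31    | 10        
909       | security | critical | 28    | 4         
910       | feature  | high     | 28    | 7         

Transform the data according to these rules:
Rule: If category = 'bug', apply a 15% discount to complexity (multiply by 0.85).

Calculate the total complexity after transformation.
61.9

Step 1: Records with category = 'bug' have total complexity = 14
Step 2: Apply multiplier: 14 × 0.85 = 11.9
Step 3: Other records total: 50
Step 4: Final sum = 11.9 + 50 = 61.9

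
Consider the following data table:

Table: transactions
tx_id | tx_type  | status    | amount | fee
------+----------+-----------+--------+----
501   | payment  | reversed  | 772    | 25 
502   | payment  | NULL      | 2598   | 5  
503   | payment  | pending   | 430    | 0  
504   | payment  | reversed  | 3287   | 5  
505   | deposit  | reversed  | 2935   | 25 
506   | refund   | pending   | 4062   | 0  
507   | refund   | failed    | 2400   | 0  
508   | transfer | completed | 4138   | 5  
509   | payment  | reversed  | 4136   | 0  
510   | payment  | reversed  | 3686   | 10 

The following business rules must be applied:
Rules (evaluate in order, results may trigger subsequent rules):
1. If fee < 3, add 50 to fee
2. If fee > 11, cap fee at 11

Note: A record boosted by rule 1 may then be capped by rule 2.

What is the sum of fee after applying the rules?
91

Step 1: Apply rule 1 to records with fee < 3
  - 4 records get bonus of 50
  - Of these, 4 records then exceed 11 and get capped
Step 2: Apply rule 2 to records with fee > 11
  - 2 records (original) are capped
Step 3: Calculate final sum = 91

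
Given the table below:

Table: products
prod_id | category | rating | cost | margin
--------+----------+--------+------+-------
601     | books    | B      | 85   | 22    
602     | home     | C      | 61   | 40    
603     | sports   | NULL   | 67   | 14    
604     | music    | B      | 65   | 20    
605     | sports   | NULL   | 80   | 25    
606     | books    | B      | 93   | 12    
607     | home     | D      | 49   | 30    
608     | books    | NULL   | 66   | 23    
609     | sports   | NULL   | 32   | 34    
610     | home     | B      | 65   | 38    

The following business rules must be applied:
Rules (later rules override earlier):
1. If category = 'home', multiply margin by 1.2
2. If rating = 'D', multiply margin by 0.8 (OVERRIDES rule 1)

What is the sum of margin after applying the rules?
267.6

Step 1: Rule 2 takes priority for records with rating = 'D'
  - 1 records: 30 × 0.8 = 24.0
Step 2: Rule 1 applies to remaining records with category = 'home'
  - 2 records: 78 × 1.2 = 93.6
Step 3: Other records unchanged: 150
Step 4: Final sum = 24.0 + 93.6 + 150 = 267.6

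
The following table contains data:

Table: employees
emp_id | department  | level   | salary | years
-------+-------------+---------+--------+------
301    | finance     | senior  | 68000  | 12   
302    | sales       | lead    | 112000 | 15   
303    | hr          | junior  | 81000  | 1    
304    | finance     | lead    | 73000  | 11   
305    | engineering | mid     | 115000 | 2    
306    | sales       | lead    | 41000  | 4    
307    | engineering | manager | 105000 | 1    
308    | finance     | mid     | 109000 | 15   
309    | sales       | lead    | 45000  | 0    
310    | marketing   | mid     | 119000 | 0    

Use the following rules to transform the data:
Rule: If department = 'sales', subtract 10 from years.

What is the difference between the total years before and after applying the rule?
30

Step 1: Original sum of years = 61
Step 2: 3 records have department = 'sales'
Step 3: Each affected record changes by -10
Step 4: Total change = 3 × -10 = -30
Step 5: New sum = 61 + -30 = 31
Step 6: Difference = |31 - 61| = 30
        (Sum decreased by 30)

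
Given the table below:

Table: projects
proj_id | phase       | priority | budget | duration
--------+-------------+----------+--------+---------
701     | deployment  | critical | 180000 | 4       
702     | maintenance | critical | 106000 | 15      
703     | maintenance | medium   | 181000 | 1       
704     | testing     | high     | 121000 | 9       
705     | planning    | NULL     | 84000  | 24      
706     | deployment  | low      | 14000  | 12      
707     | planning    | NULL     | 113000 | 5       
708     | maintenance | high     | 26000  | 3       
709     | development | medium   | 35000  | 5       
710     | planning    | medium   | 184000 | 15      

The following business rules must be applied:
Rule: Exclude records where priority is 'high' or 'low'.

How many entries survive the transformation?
7

Step 1: Count records to exclude
  - 2 (high) + 1 (low) = 3 records
Step 2: Total records: 10
Step 3: Remaining = 10 - 3 = 7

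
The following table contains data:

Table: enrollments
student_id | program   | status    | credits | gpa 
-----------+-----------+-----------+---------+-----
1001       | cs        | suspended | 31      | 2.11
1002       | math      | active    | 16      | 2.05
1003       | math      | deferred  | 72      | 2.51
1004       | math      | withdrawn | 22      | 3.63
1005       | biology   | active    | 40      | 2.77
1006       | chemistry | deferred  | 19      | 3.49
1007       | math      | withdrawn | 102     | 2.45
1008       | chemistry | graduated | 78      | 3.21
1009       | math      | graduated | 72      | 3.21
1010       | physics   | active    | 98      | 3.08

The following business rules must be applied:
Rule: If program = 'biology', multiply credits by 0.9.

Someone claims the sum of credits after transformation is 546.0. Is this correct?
Yes, the result is correct.

Step 1: Calculate the correct sum after transformation
Step 2: Apply multiplier 0.9 to records where program = 'biology'
Step 3: Correct result = 546.0
Step 4: Claimed result = 546.0
Step 5: 546.0 = 546.0 ✓
Conclusion: The claimed result is correct.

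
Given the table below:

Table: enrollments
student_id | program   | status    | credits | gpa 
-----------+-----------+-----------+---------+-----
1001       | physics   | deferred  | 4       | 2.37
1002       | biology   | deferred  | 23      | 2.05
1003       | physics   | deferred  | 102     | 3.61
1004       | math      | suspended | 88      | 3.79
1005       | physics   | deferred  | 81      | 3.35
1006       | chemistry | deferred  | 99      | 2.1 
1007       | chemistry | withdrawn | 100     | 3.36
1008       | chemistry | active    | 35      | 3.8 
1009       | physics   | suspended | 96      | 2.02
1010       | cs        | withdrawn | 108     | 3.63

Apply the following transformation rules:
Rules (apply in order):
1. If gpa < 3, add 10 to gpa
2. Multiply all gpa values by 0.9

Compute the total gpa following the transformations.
63.07

Step 1: Apply Rule 1 - Add 10 to records with gpa < 3
  - 4 records affected: 8.54 + (4 × 10) = 48.54
  - Unaffected records: 21.54
  - Sum after Rule 1: 70.08
Step 2: Apply Rule 2 - Multiply all by 0.9
  - 70.08 × 0.9 = 63.07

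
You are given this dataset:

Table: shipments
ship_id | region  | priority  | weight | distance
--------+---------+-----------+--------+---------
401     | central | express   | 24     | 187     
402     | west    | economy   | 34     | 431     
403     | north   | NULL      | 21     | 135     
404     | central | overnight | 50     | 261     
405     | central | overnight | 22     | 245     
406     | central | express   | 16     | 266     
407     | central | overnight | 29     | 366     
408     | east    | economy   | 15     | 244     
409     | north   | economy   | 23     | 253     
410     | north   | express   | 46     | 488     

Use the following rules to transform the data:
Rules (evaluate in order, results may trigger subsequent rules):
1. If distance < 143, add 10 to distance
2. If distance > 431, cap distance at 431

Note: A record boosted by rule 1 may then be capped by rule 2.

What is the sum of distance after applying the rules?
2829

Step 1: Apply rule 1 to records with distance < 143
  - 1 records get bonus of 10
  - Of these, 0 records then exceed 431 and get capped
Step 2: Apply rule 2 to records with distance > 431
  - 1 records (original) are capped
Step 3: Calculate final sum = 2829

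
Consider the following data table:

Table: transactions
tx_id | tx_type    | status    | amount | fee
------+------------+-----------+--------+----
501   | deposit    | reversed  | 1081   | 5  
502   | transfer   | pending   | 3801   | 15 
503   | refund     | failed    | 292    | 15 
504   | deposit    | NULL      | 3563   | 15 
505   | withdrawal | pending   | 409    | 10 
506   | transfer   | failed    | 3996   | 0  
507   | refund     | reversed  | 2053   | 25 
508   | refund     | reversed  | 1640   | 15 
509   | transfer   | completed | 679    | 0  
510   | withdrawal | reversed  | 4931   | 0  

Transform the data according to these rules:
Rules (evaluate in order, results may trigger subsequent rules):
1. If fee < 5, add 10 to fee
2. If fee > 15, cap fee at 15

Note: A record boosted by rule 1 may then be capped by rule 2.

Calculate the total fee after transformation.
120

Step 1: Apply rule 1 to records with fee < 5
  - 3 records get bonus of 10
  - Of these, 0 records then exceed 15 and get capped
Step 2: Apply rule 2 to records with fee > 15
  - 1 records (original) are capped
Step 3: Calculate final sum = 120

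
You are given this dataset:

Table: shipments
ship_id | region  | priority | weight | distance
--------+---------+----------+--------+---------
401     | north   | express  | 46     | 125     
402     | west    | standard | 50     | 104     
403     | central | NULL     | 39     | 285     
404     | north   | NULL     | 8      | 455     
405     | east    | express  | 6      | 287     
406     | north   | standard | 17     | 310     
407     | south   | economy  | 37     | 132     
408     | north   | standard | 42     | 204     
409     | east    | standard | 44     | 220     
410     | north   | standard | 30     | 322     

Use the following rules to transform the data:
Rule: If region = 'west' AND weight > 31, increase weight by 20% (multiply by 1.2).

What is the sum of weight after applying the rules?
329.0

Step 1: Find records where region = 'west' AND weight > 31
Step 2: 1 records match, summing to 50
Step 3: After multiplier: 50 × 1.2 = 60.0
Step 4: Unaffected records sum: 269
Step 5: Final sum = 60.0 + 269 = 329.0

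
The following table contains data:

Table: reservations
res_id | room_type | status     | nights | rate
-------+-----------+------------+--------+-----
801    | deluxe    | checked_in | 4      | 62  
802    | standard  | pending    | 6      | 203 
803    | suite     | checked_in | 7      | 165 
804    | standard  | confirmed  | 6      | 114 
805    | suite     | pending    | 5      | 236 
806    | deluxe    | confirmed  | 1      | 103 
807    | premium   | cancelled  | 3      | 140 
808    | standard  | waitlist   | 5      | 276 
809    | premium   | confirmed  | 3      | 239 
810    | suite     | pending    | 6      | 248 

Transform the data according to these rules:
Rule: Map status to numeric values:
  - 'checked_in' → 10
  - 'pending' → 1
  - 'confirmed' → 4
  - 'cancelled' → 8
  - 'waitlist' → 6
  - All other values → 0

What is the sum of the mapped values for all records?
49

Step 1: Apply mapping to each record
Step 2: Count by status:
  'checked_in': 2 records × 10 = 20
  'pending': 3 records × 1 = 3
  'confirmed': 3 records × 4 = 12
  'cancelled': 1 records × 8 = 8
  'waitlist': 1 records × 6 = 6
Step 3: Sum all mapped values = 49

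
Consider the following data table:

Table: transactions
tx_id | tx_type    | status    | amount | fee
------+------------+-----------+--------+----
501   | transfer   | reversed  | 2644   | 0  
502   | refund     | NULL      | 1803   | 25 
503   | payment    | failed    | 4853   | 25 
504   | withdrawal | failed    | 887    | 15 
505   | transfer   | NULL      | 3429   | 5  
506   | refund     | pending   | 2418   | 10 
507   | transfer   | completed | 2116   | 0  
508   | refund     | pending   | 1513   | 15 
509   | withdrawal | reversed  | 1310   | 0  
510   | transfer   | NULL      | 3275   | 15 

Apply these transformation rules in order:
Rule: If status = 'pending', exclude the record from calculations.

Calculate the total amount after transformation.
20317

Step 1: Identify records where status = 'pending'
Step 2: The excluded records sum to 3931
Step 3: Original total amount = 24248
Step 4: Remaining total = 24248 - 3931 = 20317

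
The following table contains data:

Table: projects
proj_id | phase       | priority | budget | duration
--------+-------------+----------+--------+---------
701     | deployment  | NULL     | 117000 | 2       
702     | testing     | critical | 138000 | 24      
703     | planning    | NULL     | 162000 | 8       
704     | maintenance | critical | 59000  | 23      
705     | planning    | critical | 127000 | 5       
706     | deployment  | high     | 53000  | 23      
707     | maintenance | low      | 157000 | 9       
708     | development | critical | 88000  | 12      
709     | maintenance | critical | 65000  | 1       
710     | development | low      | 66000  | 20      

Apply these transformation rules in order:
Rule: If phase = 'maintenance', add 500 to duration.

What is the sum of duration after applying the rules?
1627

Step 1: Count records where phase = 'maintenance': 3
Step 2: Total bonus added: 3 × 500 = 1500
Step 3: Original sum of duration: 127
Step 4: Final sum = 127 + 1500 = 1627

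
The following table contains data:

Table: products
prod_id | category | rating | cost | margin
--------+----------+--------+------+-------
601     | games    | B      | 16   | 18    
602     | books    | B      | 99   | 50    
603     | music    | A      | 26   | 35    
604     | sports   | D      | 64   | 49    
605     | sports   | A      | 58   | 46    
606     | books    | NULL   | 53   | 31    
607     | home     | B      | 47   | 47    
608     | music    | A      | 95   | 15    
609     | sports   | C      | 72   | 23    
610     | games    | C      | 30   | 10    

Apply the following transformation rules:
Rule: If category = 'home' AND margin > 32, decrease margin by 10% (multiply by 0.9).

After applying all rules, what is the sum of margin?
319.3

Step 1: Find records where category = 'home' AND margin > 32
Step 2: 1 records match, summing to 47
Step 3: After multiplier: 47 × 0.9 = 42.3
Step 4: Unaffected records sum: 277
Step 5: Final sum = 42.3 + 277 = 319.3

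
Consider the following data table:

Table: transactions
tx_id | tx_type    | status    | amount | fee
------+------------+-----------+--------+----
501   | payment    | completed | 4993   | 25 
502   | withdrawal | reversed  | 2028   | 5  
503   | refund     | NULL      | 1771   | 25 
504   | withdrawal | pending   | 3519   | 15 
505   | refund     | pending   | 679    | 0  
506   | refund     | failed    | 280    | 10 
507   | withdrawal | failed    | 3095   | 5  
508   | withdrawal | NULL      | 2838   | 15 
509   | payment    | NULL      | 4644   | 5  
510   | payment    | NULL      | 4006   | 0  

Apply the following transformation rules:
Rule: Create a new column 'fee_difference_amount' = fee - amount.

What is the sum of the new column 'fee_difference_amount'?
-27748

Step 1: For each record, compute fee - amount
Example calculations:
  25 - 4993 = -4968
  5 - 2028 = -2023
  25 - 1771 = -1746
  ...
Step 2: Sum all derived values
Step 3: Total = -27748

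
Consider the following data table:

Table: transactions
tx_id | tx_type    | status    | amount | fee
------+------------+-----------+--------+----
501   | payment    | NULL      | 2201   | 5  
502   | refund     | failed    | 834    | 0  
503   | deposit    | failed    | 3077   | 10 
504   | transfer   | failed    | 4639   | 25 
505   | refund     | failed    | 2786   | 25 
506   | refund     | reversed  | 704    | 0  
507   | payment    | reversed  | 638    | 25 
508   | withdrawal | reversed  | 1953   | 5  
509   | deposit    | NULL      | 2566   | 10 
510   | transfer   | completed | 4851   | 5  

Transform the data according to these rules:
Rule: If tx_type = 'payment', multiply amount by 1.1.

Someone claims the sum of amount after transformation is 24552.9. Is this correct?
No, the correct result is 24532.9.

Step 1: Calculate the correct sum after transformation
Step 2: Apply multiplier 1.1 to records where tx_type = 'payment'
Step 3: Correct result = 24532.9
Step 4: Claimed result = 24552.9
Step 5: 24532.9 ≠ 24552.9
Conclusion: The claimed result is incorrect. The correct answer is 24532.9.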